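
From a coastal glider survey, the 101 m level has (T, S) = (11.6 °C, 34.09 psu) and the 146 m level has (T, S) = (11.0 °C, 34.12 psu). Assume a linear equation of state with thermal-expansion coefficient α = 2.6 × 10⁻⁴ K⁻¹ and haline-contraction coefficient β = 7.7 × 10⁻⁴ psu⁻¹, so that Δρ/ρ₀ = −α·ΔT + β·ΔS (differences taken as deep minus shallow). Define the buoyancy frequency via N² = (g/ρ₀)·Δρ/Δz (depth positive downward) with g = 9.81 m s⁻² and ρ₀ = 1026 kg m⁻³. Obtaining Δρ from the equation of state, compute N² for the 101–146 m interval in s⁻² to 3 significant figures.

3.90 × 10⁻⁵ s⁻²

ΔT = -0.6 K, ΔS = +0.03 psu (deep − shallow).
Δρ/ρ₀ = −αΔT + βΔS = 1.56 × 10⁻⁴ + 2.31 × 10⁻⁵ = 1.791 × 10⁻⁴, so Δρ ≈ 0.1838 kg m⁻³.
N² = (g/ρ₀)·Δρ/Δz = g·(Δρ/ρ₀)/Δz = 9.81 × 1.791 × 10⁻⁴ / 45 = 3.9044 × 10⁻⁵ s⁻² ≈ 3.90 × 10⁻⁵ s⁻².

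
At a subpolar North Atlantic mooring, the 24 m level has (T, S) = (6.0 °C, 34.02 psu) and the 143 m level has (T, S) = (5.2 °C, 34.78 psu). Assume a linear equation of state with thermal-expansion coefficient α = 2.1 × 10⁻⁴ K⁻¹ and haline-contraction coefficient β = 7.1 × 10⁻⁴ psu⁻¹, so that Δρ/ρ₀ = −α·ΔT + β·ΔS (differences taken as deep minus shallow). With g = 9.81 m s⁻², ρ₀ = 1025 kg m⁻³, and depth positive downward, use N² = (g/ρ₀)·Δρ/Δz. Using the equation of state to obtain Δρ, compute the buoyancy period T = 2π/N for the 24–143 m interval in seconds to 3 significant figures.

ΔT = -0.8 K, ΔS = +0.76 psu (deep − shallow).
Δρ/ρ₀ = −αΔT + βΔS = 1.68 × 10⁻⁴ + 5.396 × 10⁻⁴ = 7.076 × 10⁻⁴, so Δρ ≈ 0.7253 kg m⁻³.
N² = (g/ρ₀)·Δρ/Δz = g·(Δρ/ρ₀)/Δz = 9.81 × 7.076 × 10⁻⁴ / 119 = 5.8332 × 10⁻⁵ s⁻².
N = √(5.8332 × 10⁻⁵) = 7.6375 × 10⁻³ rad s⁻¹ → T = 2π/N = 822.68 s ≈ 823 s.

823 s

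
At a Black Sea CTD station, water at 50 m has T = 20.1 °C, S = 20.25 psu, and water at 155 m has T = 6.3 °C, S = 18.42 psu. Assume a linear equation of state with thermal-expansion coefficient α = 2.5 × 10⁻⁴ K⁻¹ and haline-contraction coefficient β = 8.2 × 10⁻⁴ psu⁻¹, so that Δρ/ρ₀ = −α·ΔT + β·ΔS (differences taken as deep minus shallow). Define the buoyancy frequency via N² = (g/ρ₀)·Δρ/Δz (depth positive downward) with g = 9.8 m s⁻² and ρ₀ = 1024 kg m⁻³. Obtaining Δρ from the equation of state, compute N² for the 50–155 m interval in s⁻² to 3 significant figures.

1.82 × 10⁻⁴ s⁻²

ΔT = -13.8 K, ΔS = -1.83 psu (deep − shallow).
Δρ/ρ₀ = −αΔT + βΔS = 3.45 × 10⁻³ − 1.5006 × 10⁻³ = 1.9494 × 10⁻³, so Δρ ≈ 1.996 kg m⁻³.
N² = (g/ρ₀)·Δρ/Δz = g·(Δρ/ρ₀)/Δz = 9.8 × 1.9494 × 10⁻³ / 105 = 1.8194 × 10⁻⁴ s⁻² ≈ 1.82 × 10⁻⁴ s⁻².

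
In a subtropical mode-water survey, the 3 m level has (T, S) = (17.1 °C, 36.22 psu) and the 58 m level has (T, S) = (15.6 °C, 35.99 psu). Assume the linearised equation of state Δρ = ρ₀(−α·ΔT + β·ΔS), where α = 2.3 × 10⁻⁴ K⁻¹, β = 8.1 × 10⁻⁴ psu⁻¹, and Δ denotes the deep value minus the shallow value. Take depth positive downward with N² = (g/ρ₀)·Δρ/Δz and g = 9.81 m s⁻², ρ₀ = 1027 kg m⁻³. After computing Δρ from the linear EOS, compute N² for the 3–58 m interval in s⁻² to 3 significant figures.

2.83 × 10⁻⁵ s⁻²

ΔT = -1.5 K, ΔS = -0.23 psu (deep − shallow).
Δρ/ρ₀ = −αΔT + βΔS = 3.45 × 10⁻⁴ − 1.863 × 10⁻⁴ = 1.587 × 10⁻⁴, so Δρ ≈ 0.1630 kg m⁻³.
N² = (g/ρ₀)·Δρ/Δz = g·(Δρ/ρ₀)/Δz = 9.81 × 1.587 × 10⁻⁴ / 55 = 2.8306 × 10⁻⁵ s⁻² ≈ 2.83 × 10⁻⁵ s⁻².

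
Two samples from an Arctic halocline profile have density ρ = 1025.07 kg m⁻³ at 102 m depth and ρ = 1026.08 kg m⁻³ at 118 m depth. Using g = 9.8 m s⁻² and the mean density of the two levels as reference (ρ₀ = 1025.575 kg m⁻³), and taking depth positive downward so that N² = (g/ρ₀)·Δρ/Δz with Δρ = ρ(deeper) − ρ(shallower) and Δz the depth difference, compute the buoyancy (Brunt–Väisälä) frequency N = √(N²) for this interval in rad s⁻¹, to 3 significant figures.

Δρ = 1026.08 − 1025.07 = 1.01 kg m⁻³ over Δz = 118 − 102 = 16 m.
N² = (9.8/1025.575) × (1.01/16) = 6.0320 × 10⁻⁴ s⁻².
N = √(6.0320 × 10⁻⁴) = 0.024560 rad s⁻¹ ≈ 0.0246 rad s⁻¹.

0.0246 rad s⁻¹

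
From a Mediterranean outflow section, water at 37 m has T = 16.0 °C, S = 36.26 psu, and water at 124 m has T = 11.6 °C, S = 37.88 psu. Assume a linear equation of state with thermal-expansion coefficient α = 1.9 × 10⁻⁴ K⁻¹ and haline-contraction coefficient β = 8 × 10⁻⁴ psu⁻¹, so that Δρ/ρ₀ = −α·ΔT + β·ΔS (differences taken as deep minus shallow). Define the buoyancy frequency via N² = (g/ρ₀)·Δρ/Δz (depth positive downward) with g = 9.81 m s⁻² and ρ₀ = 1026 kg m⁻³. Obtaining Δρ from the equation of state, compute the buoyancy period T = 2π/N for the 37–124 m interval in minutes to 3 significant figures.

6.75 min

ΔT = -4.4 K, ΔS = +1.62 psu (deep − shallow).
Δρ/ρ₀ = −αΔT + βΔS = 8.36 × 10⁻⁴ + 1.296 × 10⁻³ = 2.132 × 10⁻³, so Δρ ≈ 2.187 kg m⁻³.
N² = (g/ρ₀)·Δρ/Δz = g·(Δρ/ρ₀)/Δz = 9.81 × 2.132 × 10⁻³ / 87 = 2.4040 × 10⁻⁴ s⁻².
N = √(2.4040 × 10⁻⁴) = 0.015505 rad s⁻¹ → T = 2π/N = 405.24 s = 6.7540 min ≈ 6.75 min.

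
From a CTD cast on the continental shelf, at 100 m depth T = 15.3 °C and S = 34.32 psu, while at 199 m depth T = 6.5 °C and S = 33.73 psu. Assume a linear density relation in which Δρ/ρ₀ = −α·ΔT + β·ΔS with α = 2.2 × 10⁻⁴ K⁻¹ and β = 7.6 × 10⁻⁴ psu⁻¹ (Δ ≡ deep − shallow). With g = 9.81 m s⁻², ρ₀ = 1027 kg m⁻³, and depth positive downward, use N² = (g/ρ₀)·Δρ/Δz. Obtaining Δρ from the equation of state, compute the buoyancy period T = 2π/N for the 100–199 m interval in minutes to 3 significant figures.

8.63 min

ΔT = -8.8 K, ΔS = -0.59 psu (deep − shallow).
Δρ/ρ₀ = −αΔT + βΔS = 1.936 × 10⁻³ − 4.484 × 10⁻⁴ = 1.4876 × 10⁻³, so Δρ ≈ 1.528 kg m⁻³.
N² = (g/ρ₀)·Δρ/Δz = g·(Δρ/ρ₀)/Δz = 9.81 × 1.4876 × 10⁻³ / 99 = 1.4741 × 10⁻⁴ s⁻².
N = √(1.4741 × 10⁻⁴) = 0.012141 rad s⁻¹ → T = 2π/N = 517.52 s = 8.6253 min ≈ 8.63 min.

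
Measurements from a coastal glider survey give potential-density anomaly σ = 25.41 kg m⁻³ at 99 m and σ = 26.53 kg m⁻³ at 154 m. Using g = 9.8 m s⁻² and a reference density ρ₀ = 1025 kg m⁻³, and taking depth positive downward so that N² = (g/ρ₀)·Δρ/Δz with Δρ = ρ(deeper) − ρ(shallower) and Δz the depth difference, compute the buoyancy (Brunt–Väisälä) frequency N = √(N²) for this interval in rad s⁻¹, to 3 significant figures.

Δρ = 1026.53 − 1025.41 = 1.12 kg m⁻³ over Δz = 154 − 99 = 55 m.
N² = (9.8/1025) × (1.12/55) = 1.9470 × 10⁻⁴ s⁻².
N = √(1.9470 × 10⁻⁴) = 0.013953 rad s⁻¹ ≈ 0.0140 rad s⁻¹.

0.0140 rad s⁻¹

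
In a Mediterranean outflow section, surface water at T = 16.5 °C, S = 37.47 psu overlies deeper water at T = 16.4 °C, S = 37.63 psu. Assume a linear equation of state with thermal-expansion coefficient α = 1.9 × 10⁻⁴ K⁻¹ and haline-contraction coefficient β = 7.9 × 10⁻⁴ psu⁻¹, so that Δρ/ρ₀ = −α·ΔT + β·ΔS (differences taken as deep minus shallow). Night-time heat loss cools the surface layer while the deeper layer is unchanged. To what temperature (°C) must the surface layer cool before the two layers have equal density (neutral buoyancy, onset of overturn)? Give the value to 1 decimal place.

15.7 °C

Neutral buoyancy requires Δρ = 0, i.e. −α(T_deep − T_surf′) + β(S_deep − S_surf) = 0.
T_surf′ = T_deep − (β/α)·ΔS = 16.4 − (7.9 × 10⁻⁴/1.9 × 10⁻⁴)·(+0.16) = 15.735 °C.
Cooling required: 16.5 − (15.735) = 0.765 °C.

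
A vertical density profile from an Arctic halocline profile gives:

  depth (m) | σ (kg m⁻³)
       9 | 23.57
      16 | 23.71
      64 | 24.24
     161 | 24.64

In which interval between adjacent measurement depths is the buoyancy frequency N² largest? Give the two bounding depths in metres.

Compute the density gradient over each adjacent pair:
  9–16 m: Δρ/Δz = 0.14/7 = 0.020 kg m⁻⁴
  16–64 m: Δρ/Δz = 0.53/48 = 0.011 kg m⁻⁴
  64–161 m: Δρ/Δz = 0.40/97 = 4.1 × 10⁻³ kg m⁻⁴
The largest gradient is in the 9–16 m interval — the pycnocline.

9–16 m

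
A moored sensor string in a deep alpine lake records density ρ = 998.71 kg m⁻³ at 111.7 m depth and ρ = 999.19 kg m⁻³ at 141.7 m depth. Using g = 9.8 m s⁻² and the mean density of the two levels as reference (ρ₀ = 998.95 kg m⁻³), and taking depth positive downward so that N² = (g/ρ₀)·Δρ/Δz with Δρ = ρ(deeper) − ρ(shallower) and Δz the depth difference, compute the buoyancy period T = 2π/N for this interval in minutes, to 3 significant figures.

Δρ = 999.19 − 998.71 = 0.48 kg m⁻³ over Δz = 141.7 − 111.7 = 30 m.
N² = (9.8/998.95) × (0.48/30) = 1.5696 × 10⁻⁴ s⁻².
N = √(1.5696 × 10⁻⁴) = 0.012528 rad s⁻¹, so T = 2π/N = 501.53 s = 8.3588 min ≈ 8.36 min.

8.36 min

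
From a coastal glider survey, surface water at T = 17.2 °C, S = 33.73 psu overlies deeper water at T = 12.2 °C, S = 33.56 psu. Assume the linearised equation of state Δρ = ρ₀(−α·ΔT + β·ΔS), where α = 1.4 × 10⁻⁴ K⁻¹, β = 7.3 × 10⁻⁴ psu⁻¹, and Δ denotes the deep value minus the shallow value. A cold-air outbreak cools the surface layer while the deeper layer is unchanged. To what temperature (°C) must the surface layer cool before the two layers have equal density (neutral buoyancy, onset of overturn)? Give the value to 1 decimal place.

13.1 °C

Neutral buoyancy requires Δρ = 0, i.e. −α(T_deep − T_surf′) + β(S_deep − S_surf) = 0.
T_surf′ = T_deep − (β/α)·ΔS = 12.2 − (7.3 × 10⁻⁴/1.4 × 10⁻⁴)·(-0.17) = 13.086 °C.
Cooling required: 17.2 − (13.086) = 4.114 °C.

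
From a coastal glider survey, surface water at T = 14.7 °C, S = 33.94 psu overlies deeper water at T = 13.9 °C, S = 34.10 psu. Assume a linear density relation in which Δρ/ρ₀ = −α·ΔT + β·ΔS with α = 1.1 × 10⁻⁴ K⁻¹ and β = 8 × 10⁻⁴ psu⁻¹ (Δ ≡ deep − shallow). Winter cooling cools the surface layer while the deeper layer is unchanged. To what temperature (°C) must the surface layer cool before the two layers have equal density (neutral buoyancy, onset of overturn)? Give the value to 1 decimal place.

12.7 °C

Neutral buoyancy requires Δρ = 0, i.e. −α(T_deep − T_surf′) + β(S_deep − S_surf) = 0.
T_surf′ = T_deep − (β/α)·ΔS = 13.9 − (8 × 10⁻⁴/1.1 × 10⁻⁴)·(+0.16) = 12.736 °C.
Cooling required: 14.7 − (12.736) = 1.964 °C.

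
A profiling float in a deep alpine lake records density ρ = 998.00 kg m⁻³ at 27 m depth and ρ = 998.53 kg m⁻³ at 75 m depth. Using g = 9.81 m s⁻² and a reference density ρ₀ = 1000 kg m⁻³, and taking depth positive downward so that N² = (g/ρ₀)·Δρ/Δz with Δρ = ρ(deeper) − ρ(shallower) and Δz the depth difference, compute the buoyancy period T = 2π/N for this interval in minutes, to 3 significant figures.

10.1 min

Δρ = 998.53 − 998.00 = 0.53 kg m⁻³ over Δz = 75 − 27 = 48 m.
N² = (9.81/1000) × (0.53/48) = 1.0832 × 10⁻⁴ s⁻².
N = √(1.0832 × 10⁻⁴) = 0.010408 rad s⁻¹, so T = 2π/N = 603.69 s = 10.062 min ≈ 10.1 min.
A positive N² confirms static stability across the interval.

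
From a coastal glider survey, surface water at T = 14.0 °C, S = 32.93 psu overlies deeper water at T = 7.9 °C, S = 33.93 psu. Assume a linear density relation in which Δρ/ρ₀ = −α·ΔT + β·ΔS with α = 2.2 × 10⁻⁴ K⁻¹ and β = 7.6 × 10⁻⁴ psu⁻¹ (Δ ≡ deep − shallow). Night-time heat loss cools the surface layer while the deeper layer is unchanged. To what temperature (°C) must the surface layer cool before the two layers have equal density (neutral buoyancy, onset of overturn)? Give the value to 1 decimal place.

Neutral buoyancy requires Δρ = 0, i.e. −α(T_deep − T_surf′) + β(S_deep − S_surf) = 0.
T_surf′ = T_deep − (β/α)·ΔS = 7.9 − (7.6 × 10⁻⁴/2.2 × 10⁻⁴)·(+1.00) = 4.445 °C.
Cooling required: 14.0 − (4.445) = 9.555 °C.

4.4 °C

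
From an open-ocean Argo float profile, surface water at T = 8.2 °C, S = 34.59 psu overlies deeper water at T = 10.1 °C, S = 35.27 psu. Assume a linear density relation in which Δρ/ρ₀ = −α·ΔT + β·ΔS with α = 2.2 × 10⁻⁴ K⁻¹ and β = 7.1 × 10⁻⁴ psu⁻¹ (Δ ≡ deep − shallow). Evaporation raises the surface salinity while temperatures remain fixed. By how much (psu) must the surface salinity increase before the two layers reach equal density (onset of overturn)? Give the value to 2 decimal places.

Neutral buoyancy requires −α(T_deep − T_surf) + β(S_deep − S_surf′) = 0.
S_surf′ = S_deep − (α/β)·ΔT = 35.27 − (2.2 × 10⁻⁴/7.1 × 10⁻⁴)·(+1.9) = 34.6813 psu.
Increase required: 34.6813 − 34.59 = 0.0913 psu.

0.09 psu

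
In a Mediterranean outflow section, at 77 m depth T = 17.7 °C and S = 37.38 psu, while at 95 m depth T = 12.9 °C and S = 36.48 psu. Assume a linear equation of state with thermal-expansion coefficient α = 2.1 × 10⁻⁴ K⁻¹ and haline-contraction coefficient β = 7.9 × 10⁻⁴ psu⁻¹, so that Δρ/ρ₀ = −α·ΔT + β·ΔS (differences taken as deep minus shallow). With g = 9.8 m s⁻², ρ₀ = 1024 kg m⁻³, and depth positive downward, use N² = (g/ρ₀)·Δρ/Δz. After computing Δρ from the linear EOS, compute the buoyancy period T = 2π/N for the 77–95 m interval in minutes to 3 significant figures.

ΔT = -4.8 K, ΔS = -0.90 psu (deep − shallow).
Δρ/ρ₀ = −αΔT + βΔS = 1.008 × 10⁻³ − 7.11 × 10⁻⁴ = 2.97 × 10⁻⁴, so Δρ ≈ 0.3041 kg m⁻³.
N² = (g/ρ₀)·Δρ/Δz = g·(Δρ/ρ₀)/Δz = 9.8 × 2.97 × 10⁻⁴ / 18 = 1.6170 × 10⁻⁴ s⁻².
N = √(1.6170 × 10⁻⁴) = 0.012716 rad s⁻¹ → T = 2π/N = 494.12 s = 8.2353 min ≈ 8.24 min.

8.24 min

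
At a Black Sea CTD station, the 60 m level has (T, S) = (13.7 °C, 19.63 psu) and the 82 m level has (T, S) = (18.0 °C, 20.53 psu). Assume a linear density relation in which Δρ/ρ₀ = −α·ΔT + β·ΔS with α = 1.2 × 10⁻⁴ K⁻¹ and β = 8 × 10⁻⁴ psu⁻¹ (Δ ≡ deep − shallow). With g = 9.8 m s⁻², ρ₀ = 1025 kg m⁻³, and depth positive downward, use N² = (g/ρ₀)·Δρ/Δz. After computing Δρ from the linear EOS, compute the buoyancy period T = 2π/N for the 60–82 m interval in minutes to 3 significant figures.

ΔT = +4.3 K, ΔS = +0.90 psu (deep − shallow).
Δρ/ρ₀ = −αΔT + βΔS = -5.16 × 10⁻⁴ + 7.20 × 10⁻⁴ = 2.04 × 10⁻⁴, so Δρ ≈ 0.2091 kg m⁻³.
N² = (g/ρ₀)·Δρ/Δz = g·(Δρ/ρ₀)/Δz = 9.8 × 2.04 × 10⁻⁴ / 22 = 9.0873 × 10⁻⁵ s⁻².
N = √(9.0873 × 10⁻⁵) = 9.5327 × 10⁻³ rad s⁻¹ → T = 2π/N = 659.12 s = 10.985 min ≈ 11.0 min.

11.0 min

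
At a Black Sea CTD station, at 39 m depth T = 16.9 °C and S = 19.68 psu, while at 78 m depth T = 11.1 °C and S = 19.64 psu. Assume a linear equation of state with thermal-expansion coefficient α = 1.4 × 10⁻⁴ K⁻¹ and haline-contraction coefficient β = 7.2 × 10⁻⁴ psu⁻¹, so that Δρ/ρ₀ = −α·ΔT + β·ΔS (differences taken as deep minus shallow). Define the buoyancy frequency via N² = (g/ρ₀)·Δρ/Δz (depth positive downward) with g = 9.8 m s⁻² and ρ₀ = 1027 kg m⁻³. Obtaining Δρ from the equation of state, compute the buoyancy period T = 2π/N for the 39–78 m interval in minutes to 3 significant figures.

ΔT = -5.8 K, ΔS = -0.04 psu (deep − shallow).
Δρ/ρ₀ = −αΔT + βΔS = 8.12 × 10⁻⁴ − 2.88 × 10⁻⁵ = 7.832 × 10⁻⁴, so Δρ ≈ 0.8043 kg m⁻³.
N² = (g/ρ₀)·Δρ/Δz = g·(Δρ/ρ₀)/Δz = 9.8 × 7.832 × 10⁻⁴ / 39 = 1.9680 × 10⁻⁴ s⁻².
N = √(1.9680 × 10⁻⁴) = 0.014029 rad s⁻¹ → T = 2π/N = 447.87 s = 7.4645 min ≈ 7.46 min.

7.46 min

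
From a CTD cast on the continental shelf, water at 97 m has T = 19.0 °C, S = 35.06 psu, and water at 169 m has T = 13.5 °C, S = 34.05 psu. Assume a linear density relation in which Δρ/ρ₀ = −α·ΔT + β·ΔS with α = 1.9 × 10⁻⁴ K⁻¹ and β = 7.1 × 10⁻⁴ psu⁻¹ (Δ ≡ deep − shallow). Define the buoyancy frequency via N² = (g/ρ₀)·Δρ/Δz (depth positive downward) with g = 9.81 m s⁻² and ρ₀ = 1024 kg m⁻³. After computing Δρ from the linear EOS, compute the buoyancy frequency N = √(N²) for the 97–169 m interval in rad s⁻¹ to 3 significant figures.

ΔT = -5.5 K, ΔS = -1.01 psu (deep − shallow).
Δρ/ρ₀ = −αΔT + βΔS = 1.045 × 10⁻³ − 7.171 × 10⁻⁴ = 3.279 × 10⁻⁴, so Δρ ≈ 0.3358 kg m⁻³.
N² = (g/ρ₀)·Δρ/Δz = g·(Δρ/ρ₀)/Δz = 9.81 × 3.279 × 10⁻⁴ / 72 = 4.4676 × 10⁻⁵ s⁻².
N = √(4.4676 × 10⁻⁵) = 6.6840 × 10⁻³ rad s⁻¹ ≈ 6.68 × 10⁻³ rad s⁻¹.

6.68 × 10⁻³ rad s⁻¹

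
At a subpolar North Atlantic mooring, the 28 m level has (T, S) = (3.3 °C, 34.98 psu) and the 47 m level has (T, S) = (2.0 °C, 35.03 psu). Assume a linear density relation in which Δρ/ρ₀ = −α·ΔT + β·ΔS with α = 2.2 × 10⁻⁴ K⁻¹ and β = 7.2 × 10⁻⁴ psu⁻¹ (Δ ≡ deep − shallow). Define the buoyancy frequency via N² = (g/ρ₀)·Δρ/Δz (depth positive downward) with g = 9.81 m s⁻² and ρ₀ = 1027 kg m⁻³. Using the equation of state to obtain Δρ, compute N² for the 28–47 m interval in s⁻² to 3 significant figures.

1.66 × 10⁻⁴ s⁻²

ΔT = -1.3 K, ΔS = +0.05 psu (deep − shallow).
Δρ/ρ₀ = −αΔT + βΔS = 2.86 × 10⁻⁴ + 3.60 × 10⁻⁵ = 3.22 × 10⁻⁴, so Δρ ≈ 0.3307 kg m⁻³.
N² = (g/ρ₀)·Δρ/Δz = g·(Δρ/ρ₀)/Δz = 9.81 × 3.22 × 10⁻⁴ / 19 = 1.6625 × 10⁻⁴ s⁻² ≈ 1.66 × 10⁻⁴ s⁻².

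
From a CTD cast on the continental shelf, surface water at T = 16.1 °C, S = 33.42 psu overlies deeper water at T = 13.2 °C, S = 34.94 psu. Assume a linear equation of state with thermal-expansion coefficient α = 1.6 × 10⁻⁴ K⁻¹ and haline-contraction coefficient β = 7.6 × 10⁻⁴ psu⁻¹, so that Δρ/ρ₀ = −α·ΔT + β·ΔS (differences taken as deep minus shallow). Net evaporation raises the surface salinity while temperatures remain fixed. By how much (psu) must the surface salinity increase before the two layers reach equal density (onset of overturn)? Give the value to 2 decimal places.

2.13 psu

Neutral buoyancy requires −α(T_deep − T_surf) + β(S_deep − S_surf′) = 0.
S_surf′ = S_deep − (α/β)·ΔT = 34.94 − (1.6 × 10⁻⁴/7.6 × 10⁻⁴)·(-2.9) = 35.5505 psu.
Increase required: 35.5505 − 33.42 = 2.1305 psu.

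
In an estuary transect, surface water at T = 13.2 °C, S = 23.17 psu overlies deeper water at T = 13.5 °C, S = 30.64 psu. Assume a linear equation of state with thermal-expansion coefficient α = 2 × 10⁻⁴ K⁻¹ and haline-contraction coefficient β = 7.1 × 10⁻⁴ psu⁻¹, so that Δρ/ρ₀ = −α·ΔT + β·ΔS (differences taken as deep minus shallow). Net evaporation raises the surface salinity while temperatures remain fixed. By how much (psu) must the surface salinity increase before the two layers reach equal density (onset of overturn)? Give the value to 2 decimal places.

Neutral buoyancy requires −α(T_deep − T_surf) + β(S_deep − S_surf′) = 0.
S_surf′ = S_deep − (α/β)·ΔT = 30.64 − (2 × 10⁻⁴/7.1 × 10⁻⁴)·(+0.3) = 30.5555 psu.
Increase required: 30.5555 − 23.17 = 7.3855 psu.

7.39 psu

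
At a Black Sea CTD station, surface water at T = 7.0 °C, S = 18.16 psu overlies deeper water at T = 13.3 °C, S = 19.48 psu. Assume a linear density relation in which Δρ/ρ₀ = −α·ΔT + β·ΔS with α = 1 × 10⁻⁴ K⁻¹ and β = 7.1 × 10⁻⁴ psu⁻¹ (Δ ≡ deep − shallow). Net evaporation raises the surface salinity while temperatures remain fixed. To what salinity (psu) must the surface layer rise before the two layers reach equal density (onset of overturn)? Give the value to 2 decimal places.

Neutral buoyancy requires −α(T_deep − T_surf) + β(S_deep − S_surf′) = 0.
S_surf′ = S_deep − (α/β)·ΔT = 19.48 − (1 × 10⁻⁴/7.1 × 10⁻⁴)·(+6.3) = 18.5927 psu.
Increase required: 18.5927 − 18.16 = 0.4327 psu.

18.59 psu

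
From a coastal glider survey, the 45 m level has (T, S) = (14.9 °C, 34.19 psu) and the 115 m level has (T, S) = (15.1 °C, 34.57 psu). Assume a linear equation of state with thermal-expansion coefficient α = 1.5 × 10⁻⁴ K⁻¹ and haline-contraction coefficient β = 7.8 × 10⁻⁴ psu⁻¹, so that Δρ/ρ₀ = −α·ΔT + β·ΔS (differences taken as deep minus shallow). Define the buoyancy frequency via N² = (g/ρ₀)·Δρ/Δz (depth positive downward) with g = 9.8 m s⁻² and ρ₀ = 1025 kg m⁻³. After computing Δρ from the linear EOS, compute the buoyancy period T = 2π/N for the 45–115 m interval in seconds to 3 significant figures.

ΔT = +0.2 K, ΔS = +0.38 psu (deep − shallow).
Δρ/ρ₀ = −αΔT + βΔS = -3.00 × 10⁻⁵ + 2.964 × 10⁻⁴ = 2.664 × 10⁻⁴, so Δρ ≈ 0.2731 kg m⁻³.
N² = (g/ρ₀)·Δρ/Δz = g·(Δρ/ρ₀)/Δz = 9.8 × 2.664 × 10⁻⁴ / 70 = 3.7296 × 10⁻⁵ s⁻².
N = √(3.7296 × 10⁻⁵) = 6.1070 × 10⁻³ rad s⁻¹ → T = 2π/N = 1.0288 × 10³ s ≈ 1.03 × 10³ s.

1.03 × 10³ s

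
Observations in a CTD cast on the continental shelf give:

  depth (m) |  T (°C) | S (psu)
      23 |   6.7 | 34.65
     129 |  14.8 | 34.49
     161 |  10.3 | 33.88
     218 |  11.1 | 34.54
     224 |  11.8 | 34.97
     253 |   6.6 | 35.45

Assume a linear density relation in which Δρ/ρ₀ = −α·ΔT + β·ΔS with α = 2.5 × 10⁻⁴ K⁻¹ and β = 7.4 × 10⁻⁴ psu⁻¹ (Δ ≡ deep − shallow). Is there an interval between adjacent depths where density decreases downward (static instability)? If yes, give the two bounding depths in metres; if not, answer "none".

23–129 m

Evaluate Δρ/ρ₀ = −αΔT + βΔS across each adjacent pair:
  23–129 m: −αΔT+βΔS = −(2.5 × 10⁻⁴)(+8.1)+(7.4 × 10⁻⁴)(-0.16) = -2.1 × 10⁻³ → UNSTABLE
  129–161 m: −αΔT+βΔS = −(2.5 × 10⁻⁴)(-4.5)+(7.4 × 10⁻⁴)(-0.61) = 6.7 × 10⁻⁴ → stable
  161–218 m: −αΔT+βΔS = −(2.5 × 10⁻⁴)(+0.8)+(7.4 × 10⁻⁴)(+0.66) = 2.9 × 10⁻⁴ → stable
  218–224 m: −αΔT+βΔS = −(2.5 × 10⁻⁴)(+0.7)+(7.4 × 10⁻⁴)(+0.43) = 1.4 × 10⁻⁴ → stable
  224–253 m: −αΔT+βΔS = −(2.5 × 10⁻⁴)(-5.2)+(7.4 × 10⁻⁴)(+0.48) = 1.7 × 10⁻³ → stable
The 23–129 m interval has Δρ < 0: lighter water underlies denser water.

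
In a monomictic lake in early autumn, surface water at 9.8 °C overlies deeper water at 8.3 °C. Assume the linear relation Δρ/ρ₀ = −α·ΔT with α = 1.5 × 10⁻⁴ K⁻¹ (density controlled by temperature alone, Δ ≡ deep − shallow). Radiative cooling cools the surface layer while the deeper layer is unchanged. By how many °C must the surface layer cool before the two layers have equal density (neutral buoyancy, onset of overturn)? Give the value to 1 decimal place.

1.5 °C

With temperature the only control, equal density requires T_surf′ = T_deep.
T_surf′ = 8.3 °C.
Cooling required: 9.8 − 8.3 = 1.5 °C.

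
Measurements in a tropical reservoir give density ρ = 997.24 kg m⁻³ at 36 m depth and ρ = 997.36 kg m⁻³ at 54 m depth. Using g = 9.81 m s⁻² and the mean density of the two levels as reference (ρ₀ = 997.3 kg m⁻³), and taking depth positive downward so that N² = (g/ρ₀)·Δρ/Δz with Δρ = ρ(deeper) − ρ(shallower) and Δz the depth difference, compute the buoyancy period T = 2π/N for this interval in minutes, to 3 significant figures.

12.9 min

Δρ = 997.36 − 997.24 = 0.12 kg m⁻³ over Δz = 54 − 36 = 18 m.
N² = (9.81/997.3) × (0.12/18) = 6.5577 × 10⁻⁵ s⁻².
N = √(6.5577 × 10⁻⁵) = 8.0980 × 10⁻³ rad s⁻¹, so T = 2π/N = 775.89 s = 12.931 min ≈ 12.9 min.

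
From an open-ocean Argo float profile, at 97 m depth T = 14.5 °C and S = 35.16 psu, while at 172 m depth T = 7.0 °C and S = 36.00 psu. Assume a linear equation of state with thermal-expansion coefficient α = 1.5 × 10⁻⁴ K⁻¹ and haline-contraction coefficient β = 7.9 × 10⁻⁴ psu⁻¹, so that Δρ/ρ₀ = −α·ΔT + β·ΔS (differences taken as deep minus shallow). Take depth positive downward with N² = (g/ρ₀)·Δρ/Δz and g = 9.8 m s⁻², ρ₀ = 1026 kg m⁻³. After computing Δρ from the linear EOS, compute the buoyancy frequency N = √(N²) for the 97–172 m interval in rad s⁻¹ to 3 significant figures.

0.0153 rad s⁻¹

ΔT = -7.5 K, ΔS = +0.84 psu (deep − shallow).
Δρ/ρ₀ = −αΔT + βΔS = 1.125 × 10⁻³ + 6.636 × 10⁻⁴ = 1.7886 × 10⁻³, so Δρ ≈ 1.835 kg m⁻³.
N² = (g/ρ₀)·Δρ/Δz = g·(Δρ/ρ₀)/Δz = 9.8 × 1.7886 × 10⁻³ / 75 = 2.3371 × 10⁻⁴ s⁻².
N = √(2.3371 × 10⁻⁴) = 0.015288 rad s⁻¹ ≈ 0.0153 rad s⁻¹.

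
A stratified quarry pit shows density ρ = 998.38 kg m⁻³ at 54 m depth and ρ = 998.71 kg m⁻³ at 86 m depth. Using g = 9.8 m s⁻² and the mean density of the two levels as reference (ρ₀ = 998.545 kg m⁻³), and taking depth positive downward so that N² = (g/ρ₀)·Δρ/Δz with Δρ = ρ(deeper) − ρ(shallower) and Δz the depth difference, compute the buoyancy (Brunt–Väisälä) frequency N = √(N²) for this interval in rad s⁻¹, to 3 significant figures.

0.0101 rad s⁻¹

Δρ = 998.71 − 998.38 = 0.33 kg m⁻³ over Δz = 86 − 54 = 32 m.
N² = (9.8/998.545) × (0.33/32) = 1.0121 × 10⁻⁴ s⁻².
N = √(1.0121 × 10⁻⁴) = 0.010060 rad s⁻¹ ≈ 0.0101 rad s⁻¹.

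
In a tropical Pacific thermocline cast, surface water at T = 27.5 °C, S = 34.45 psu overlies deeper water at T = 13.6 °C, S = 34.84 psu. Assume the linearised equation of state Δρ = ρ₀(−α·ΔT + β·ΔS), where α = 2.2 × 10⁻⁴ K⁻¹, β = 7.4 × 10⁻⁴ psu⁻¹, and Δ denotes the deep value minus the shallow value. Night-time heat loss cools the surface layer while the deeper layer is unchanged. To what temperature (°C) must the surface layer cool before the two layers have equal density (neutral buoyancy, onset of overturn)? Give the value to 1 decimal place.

Neutral buoyancy requires Δρ = 0, i.e. −α(T_deep − T_surf′) + β(S_deep − S_surf) = 0.
T_surf′ = T_deep − (β/α)·ΔS = 13.6 − (7.4 × 10⁻⁴/2.2 × 10⁻⁴)·(+0.39) = 12.288 °C.
Cooling required: 27.5 − (12.288) = 15.212 °C.

12.3 °C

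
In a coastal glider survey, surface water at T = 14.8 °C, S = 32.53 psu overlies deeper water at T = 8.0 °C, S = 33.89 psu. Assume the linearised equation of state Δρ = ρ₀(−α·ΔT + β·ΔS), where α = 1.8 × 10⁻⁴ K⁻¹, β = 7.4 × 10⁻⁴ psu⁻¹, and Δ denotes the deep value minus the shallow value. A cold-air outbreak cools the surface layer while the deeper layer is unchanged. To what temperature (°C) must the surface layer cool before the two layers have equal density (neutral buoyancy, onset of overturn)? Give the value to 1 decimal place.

Neutral buoyancy requires Δρ = 0, i.e. −α(T_deep − T_surf′) + β(S_deep − S_surf) = 0.
T_surf′ = T_deep − (β/α)·ΔS = 8.0 − (7.4 × 10⁻⁴/1.8 × 10⁻⁴)·(+1.36) = 2.409 °C.
Cooling required: 14.8 − (2.409) = 12.391 °C.

2.4 °C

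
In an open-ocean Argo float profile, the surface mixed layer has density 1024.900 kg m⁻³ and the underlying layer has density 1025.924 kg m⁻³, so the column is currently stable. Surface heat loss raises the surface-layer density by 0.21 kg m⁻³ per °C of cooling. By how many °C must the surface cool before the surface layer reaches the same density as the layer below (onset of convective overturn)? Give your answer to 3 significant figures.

Density deficit of the surface layer: 1025.924 − 1024.900 = 1.024 kg m⁻³.
Required change = 1.024 / 0.21 = 4.88 °C.

4.88 °C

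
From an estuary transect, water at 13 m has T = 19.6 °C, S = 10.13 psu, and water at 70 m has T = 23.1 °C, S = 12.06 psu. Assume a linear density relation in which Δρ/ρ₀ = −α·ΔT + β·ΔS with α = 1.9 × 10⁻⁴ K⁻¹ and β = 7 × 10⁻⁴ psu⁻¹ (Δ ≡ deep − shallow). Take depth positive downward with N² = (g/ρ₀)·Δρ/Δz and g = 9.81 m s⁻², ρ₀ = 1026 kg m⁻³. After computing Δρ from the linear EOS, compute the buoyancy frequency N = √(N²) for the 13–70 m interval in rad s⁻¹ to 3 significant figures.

0.0109 rad s⁻¹

ΔT = +3.5 K, ΔS = +1.93 psu (deep − shallow).
Δρ/ρ₀ = −αΔT + βΔS = -6.65 × 10⁻⁴ + 1.351 × 10⁻³ = 6.86 × 10⁻⁴, so Δρ ≈ 0.7038 kg m⁻³.
N² = (g/ρ₀)·Δρ/Δz = g·(Δρ/ρ₀)/Δz = 9.81 × 6.86 × 10⁻⁴ / 57 = 1.1806 × 10⁻⁴ s⁻².
N = √(1.1806 × 10⁻⁴) = 0.010866 rad s⁻¹ ≈ 0.0109 rad s⁻¹.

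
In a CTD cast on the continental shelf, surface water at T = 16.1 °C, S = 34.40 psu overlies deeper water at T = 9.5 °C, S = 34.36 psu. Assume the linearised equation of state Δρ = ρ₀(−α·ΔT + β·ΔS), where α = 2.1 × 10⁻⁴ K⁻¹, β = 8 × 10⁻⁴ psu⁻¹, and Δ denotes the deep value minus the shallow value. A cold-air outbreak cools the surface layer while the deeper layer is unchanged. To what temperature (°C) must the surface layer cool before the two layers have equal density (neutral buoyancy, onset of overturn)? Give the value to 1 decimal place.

Neutral buoyancy requires Δρ = 0, i.e. −α(T_deep − T_surf′) + β(S_deep − S_surf) = 0.
T_surf′ = T_deep − (β/α)·ΔS = 9.5 − (8 × 10⁻⁴/2.1 × 10⁻⁴)·(-0.04) = 9.652 °C.
Cooling required: 16.1 − (9.652) = 6.448 °C.

9.7 °C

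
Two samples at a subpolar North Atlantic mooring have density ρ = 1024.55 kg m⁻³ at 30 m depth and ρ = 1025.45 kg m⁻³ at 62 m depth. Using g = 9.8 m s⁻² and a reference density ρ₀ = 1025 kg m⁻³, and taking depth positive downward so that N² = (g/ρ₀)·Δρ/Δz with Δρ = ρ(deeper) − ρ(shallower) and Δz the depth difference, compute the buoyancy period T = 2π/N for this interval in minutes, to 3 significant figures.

6.39 min

Δρ = 1025.45 − 1024.55 = 0.90 kg m⁻³ over Δz = 62 − 30 = 32 m.
N² = (9.8/1025) × (0.90/32) = 2.6890 × 10⁻⁴ s⁻².
N = √(2.6890 × 10⁻⁴) = 0.016398 rad s⁻¹, so T = 2π/N = 383.17 s = 6.3862 min ≈ 6.39 min.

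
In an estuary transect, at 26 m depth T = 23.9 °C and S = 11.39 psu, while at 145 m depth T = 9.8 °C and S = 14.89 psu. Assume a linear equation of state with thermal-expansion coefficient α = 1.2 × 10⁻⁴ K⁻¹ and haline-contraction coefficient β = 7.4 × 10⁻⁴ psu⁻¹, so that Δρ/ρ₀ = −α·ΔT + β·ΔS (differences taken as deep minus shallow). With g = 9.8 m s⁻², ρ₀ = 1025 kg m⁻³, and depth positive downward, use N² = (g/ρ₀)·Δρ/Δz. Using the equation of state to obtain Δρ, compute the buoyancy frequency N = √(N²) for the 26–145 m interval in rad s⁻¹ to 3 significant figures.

ΔT = -14.1 K, ΔS = +3.50 psu (deep − shallow).
Δρ/ρ₀ = −αΔT + βΔS = 1.692 × 10⁻³ + 2.59 × 10⁻³ = 4.282 × 10⁻³, so Δρ ≈ 4.389 kg m⁻³.
N² = (g/ρ₀)·Δρ/Δz = g·(Δρ/ρ₀)/Δz = 9.8 × 4.282 × 10⁻³ / 119 = 3.5264 × 10⁻⁴ s⁻².
N = √(3.5264 × 10⁻⁴) = 0.018779 rad s⁻¹ ≈ 0.0188 rad s⁻¹.

0.0188 rad s⁻¹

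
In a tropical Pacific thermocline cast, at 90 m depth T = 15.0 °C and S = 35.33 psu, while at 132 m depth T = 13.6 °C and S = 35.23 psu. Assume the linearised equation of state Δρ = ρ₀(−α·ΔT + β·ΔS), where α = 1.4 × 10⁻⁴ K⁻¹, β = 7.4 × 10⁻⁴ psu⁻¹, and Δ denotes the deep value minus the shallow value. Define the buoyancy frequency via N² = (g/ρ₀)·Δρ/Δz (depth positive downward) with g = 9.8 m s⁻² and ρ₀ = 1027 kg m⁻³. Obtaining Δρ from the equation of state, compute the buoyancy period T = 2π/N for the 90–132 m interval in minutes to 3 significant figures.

ΔT = -1.4 K, ΔS = -0.10 psu (deep − shallow).
Δρ/ρ₀ = −αΔT + βΔS = 1.96 × 10⁻⁴ − 7.40 × 10⁻⁵ = 1.22 × 10⁻⁴, so Δρ ≈ 0.1253 kg m⁻³.
N² = (g/ρ₀)·Δρ/Δz = g·(Δρ/ρ₀)/Δz = 9.8 × 1.22 × 10⁻⁴ / 42 = 2.8467 × 10⁻⁵ s⁻².
N = √(2.8467 × 10⁻⁵) = 5.3354 × 10⁻³ rad s⁻¹ → T = 2π/N = 1.1776 × 10³ s = 19.627 min ≈ 19.6 min.

19.6 min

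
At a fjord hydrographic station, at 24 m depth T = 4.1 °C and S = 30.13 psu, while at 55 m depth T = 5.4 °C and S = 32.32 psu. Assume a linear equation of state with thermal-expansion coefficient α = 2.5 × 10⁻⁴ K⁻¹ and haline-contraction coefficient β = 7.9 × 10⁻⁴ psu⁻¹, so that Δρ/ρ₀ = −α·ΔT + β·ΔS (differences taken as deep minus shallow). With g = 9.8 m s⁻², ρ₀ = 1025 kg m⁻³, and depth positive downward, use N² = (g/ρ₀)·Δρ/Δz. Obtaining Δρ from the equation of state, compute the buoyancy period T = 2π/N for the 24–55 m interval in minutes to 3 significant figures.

ΔT = +1.3 K, ΔS = +2.19 psu (deep − shallow).
Δρ/ρ₀ = −αΔT + βΔS = -3.25 × 10⁻⁴ + 1.7301 × 10⁻³ = 1.4051 × 10⁻³, so Δρ ≈ 1.440 kg m⁻³.
N² = (g/ρ₀)·Δρ/Δz = g·(Δρ/ρ₀)/Δz = 9.8 × 1.4051 × 10⁻³ / 31 = 4.4419 × 10⁻⁴ s⁻².
N = √(4.4419 × 10⁻⁴) = 0.021076 rad s⁻¹ → T = 2π/N = 298.12 s = 4.9687 min ≈ 4.97 min.

4.97 min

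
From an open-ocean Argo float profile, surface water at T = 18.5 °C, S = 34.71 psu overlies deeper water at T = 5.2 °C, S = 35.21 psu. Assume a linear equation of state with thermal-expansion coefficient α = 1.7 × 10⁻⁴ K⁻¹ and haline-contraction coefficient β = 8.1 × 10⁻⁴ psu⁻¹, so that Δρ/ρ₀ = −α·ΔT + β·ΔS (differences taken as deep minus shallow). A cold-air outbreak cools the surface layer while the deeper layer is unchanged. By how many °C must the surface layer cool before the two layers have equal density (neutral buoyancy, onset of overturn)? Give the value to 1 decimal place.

Neutral buoyancy requires Δρ = 0, i.e. −α(T_deep − T_surf′) + β(S_deep − S_surf) = 0.
T_surf′ = T_deep − (β/α)·ΔS = 5.2 − (8.1 × 10⁻⁴/1.7 × 10⁻⁴)·(+0.50) = 2.818 °C.
Cooling required: 18.5 − (2.818) = 15.682 °C.

15.7 °C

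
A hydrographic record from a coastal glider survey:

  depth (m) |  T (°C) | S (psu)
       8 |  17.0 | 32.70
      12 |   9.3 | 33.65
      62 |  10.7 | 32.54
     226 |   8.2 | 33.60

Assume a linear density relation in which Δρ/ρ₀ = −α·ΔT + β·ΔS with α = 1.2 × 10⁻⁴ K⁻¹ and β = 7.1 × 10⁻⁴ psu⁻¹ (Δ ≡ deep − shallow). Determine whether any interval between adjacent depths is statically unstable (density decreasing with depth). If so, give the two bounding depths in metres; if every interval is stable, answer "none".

12–62 m

Evaluate Δρ/ρ₀ = −αΔT + βΔS across each adjacent pair:
  8–12 m: −αΔT+βΔS = −(1.2 × 10⁻⁴)(-7.7)+(7.1 × 10⁻⁴)(+0.95) = 1.6 × 10⁻³ → stable
  12–62 m: −αΔT+βΔS = −(1.2 × 10⁻⁴)(+1.4)+(7.1 × 10⁻⁴)(-1.11) = -9.6 × 10⁻⁴ → UNSTABLE
  62–226 m: −αΔT+βΔS = −(1.2 × 10⁻⁴)(-2.5)+(7.1 × 10⁻⁴)(+1.06) = 1.1 × 10⁻³ → stable
The 12–62 m interval has Δρ < 0: lighter water underlies denser water.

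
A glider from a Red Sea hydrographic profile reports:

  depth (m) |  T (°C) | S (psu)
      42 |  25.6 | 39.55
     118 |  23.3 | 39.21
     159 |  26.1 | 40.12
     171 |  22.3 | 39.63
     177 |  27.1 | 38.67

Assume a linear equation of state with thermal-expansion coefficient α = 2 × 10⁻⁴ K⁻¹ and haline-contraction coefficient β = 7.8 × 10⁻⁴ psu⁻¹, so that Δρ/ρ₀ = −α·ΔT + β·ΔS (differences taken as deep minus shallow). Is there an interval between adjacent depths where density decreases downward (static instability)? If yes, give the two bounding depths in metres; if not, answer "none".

171–177 m

Evaluate Δρ/ρ₀ = −αΔT + βΔS across each adjacent pair:
  42–118 m: −αΔT+βΔS = −(2 × 10⁻⁴)(-2.3)+(7.8 × 10⁻⁴)(-0.34) = 1.9 × 10⁻⁴ → stable
  118–159 m: −αΔT+βΔS = −(2 × 10⁻⁴)(+2.8)+(7.8 × 10⁻⁴)(+0.91) = 1.5 × 10⁻⁴ → stable
  159–171 m: −αΔT+βΔS = −(2 × 10⁻⁴)(-3.8)+(7.8 × 10⁻⁴)(-0.49) = 3.8 × 10⁻⁴ → stable
  171–177 m: −αΔT+βΔS = −(2 × 10⁻⁴)(+4.8)+(7.8 × 10⁻⁴)(-0.96) = -1.7 × 10⁻³ → UNSTABLE
The 171–177 m interval has Δρ < 0: lighter water underlies denser water.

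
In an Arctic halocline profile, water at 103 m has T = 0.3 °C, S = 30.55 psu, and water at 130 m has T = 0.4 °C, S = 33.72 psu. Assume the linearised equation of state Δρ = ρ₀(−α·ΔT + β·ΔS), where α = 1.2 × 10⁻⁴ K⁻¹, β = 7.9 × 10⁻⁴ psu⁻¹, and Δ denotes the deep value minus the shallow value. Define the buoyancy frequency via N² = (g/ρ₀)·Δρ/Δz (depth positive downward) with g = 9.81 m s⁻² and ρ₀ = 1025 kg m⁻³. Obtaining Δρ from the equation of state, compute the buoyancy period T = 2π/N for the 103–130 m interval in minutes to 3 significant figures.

3.48 min

ΔT = +0.1 K, ΔS = +3.17 psu (deep − shallow).
Δρ/ρ₀ = −αΔT + βΔS = -1.20 × 10⁻⁵ + 2.5043 × 10⁻³ = 2.4923 × 10⁻³, so Δρ ≈ 2.555 kg m⁻³.
N² = (g/ρ₀)·Δρ/Δz = g·(Δρ/ρ₀)/Δz = 9.81 × 2.4923 × 10⁻³ / 27 = 9.0554 × 10⁻⁴ s⁻².
N = √(9.0554 × 10⁻⁴) = 0.030092 rad s⁻¹ → T = 2π/N = 208.80 s = 3.4800 min ≈ 3.48 min.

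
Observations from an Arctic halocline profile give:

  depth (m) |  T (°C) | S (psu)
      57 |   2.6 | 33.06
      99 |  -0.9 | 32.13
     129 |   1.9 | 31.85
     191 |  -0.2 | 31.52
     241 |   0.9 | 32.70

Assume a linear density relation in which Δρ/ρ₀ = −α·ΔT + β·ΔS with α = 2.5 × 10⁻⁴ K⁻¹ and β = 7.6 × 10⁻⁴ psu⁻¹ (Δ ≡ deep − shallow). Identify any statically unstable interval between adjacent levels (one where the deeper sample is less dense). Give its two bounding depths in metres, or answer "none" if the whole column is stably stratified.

99–129 m

Evaluate Δρ/ρ₀ = −αΔT + βΔS across each adjacent pair:
  57–99 m: −αΔT+βΔS = −(2.5 × 10⁻⁴)(-3.5)+(7.6 × 10⁻⁴)(-0.93) = 1.7 × 10⁻⁴ → stable
  99–129 m: −αΔT+βΔS = −(2.5 × 10⁻⁴)(+2.8)+(7.6 × 10⁻⁴)(-0.28) = -9.1 × 10⁻⁴ → UNSTABLE
  129–191 m: −αΔT+βΔS = −(2.5 × 10⁻⁴)(-2.1)+(7.6 × 10⁻⁴)(-0.33) = 2.7 × 10⁻⁴ → stable
  191–241 m: −αΔT+βΔS = −(2.5 × 10⁻⁴)(+1.1)+(7.6 × 10⁻⁴)(+1.18) = 6.2 × 10⁻⁴ → stable
The 99–129 m interval has Δρ < 0: lighter water underlies denser water.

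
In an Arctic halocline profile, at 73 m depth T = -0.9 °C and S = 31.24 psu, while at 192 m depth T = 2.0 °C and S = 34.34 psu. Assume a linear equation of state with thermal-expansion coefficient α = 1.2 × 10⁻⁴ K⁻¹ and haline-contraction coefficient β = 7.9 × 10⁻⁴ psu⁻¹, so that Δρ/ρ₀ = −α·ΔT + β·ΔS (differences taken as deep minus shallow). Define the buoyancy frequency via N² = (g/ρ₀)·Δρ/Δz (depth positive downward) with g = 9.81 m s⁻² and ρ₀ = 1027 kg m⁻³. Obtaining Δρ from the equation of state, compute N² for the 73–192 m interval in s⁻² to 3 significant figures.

ΔT = +2.9 K, ΔS = +3.10 psu (deep − shallow).
Δρ/ρ₀ = −αΔT + βΔS = -3.48 × 10⁻⁴ + 2.449 × 10⁻³ = 2.101 × 10⁻³, so Δρ ≈ 2.158 kg m⁻³.
N² = (g/ρ₀)·Δρ/Δz = g·(Δρ/ρ₀)/Δz = 9.81 × 2.101 × 10⁻³ / 119 = 1.7320 × 10⁻⁴ s⁻² ≈ 1.73 × 10⁻⁴ s⁻².

1.73 × 10⁻⁴ s⁻²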